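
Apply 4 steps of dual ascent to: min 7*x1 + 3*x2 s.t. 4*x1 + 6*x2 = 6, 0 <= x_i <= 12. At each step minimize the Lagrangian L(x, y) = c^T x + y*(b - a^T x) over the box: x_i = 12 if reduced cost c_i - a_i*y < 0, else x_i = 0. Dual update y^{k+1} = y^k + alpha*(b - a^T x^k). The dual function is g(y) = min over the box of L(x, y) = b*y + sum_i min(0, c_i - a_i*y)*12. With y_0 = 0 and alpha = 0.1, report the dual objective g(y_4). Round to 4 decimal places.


Dual ascent for LP: min 7*x1 + 3*x2, 4*x1 + 6*x2 = 6, 0 <= x_i <= 12
Step 1: y^k = 0.0, reduced costs: (7.0, 3.0)
  x^k = (0.0, 0.0), subgradient = b - a^T x = 6.0
  y^{k+1} = 0.0 + 0.1*6.0 = 0.6
Step 2: y^k = 0.6, reduced costs: (4.6, -0.6)
  x^k = (0.0, 12.0), subgradient = b - a^T x = -66.0
  y^{k+1} = 0.6 + 0.1*-66.0 = -6.0
Step 3: y^k = -6.0, reduced costs: (31.0, 39.0)
  x^k = (0.0, 0.0), subgradient = b - a^T x = 6.0
  y^{k+1} = -6.0 + 0.1*6.0 = -5.4
Step 4: y^k = -5.4, reduced costs: (28.6, 35.4)
  x^k = (0.0, 0.0), subgradient = b - a^T x = 6.0
  y^{k+1} = -5.4 + 0.1*6.0 = -4.8
Dual objective at y_4 = -4.8: reduced costs (26.2, 31.8), box minimizer x = (0.0, 0.0)
g(y_4) = b*y + (c1 - a1*y)*x1 + (c2 - a2*y)*x2 = 6*(-4.8) + 26.2*0.0 + 31.8*0.0 = -28.8 + 0.0 + 0.0 = -28.8


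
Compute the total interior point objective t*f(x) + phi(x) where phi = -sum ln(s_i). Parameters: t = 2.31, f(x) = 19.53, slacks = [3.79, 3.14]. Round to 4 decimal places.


Step 1: Compute log-barrier.
ln values: [1.3324, 1.1442]
phi = -(1.3324 + 1.1442) = -2.4766
Step 2: Compute augmented objective.
t*f(x) = 2.31*19.53 = 45.1143
Total = 45.1143 - 2.4766 = 42.6377


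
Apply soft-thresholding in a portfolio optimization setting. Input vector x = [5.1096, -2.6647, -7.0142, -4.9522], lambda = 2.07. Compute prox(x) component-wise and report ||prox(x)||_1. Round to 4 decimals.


Soft-thresholding with lambda = 2.07:
prox(5.1096) = sign(5.1096)*max(|5.1096| - 2.07, 0) = 3.0396
prox(-2.6647) = sign(-2.6647)*max(|-2.6647| - 2.07, 0) = -0.5947
prox(-7.0142) = sign(-7.0142)*max(|-7.0142| - 2.07, 0) = -4.9442
prox(-4.9522) = sign(-4.9522)*max(|-4.9522| - 2.07, 0) = -2.8822
prox(x) = [3.0396, -0.5947, -4.9442, -2.8822]
||prox(x)||_1 = 3.0396 + 0.5947 + 4.9442 + 2.8822 = 11.4607


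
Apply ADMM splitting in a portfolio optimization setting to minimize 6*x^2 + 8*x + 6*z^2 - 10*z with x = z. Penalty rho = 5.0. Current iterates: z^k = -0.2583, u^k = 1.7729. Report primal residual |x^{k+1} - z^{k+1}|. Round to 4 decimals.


ADMM iteration with rho = 5.0, z^k = -0.2583, u^k = 1.7729
Step 1: x-update.
Minimize 6*x^2 + 8*x + (5.0/2)*(x + 0.2583 + 1.7729)^2
FOC: (2*6 + 5.0)*x = -8 + 5.0*(-0.2583 - 1.7729)
x^{k+1} = -1.068
Step 2: z-update.
Minimize 6*z^2 - 10*z + (5.0/2)*(-1.068 - z + 1.7729)^2
FOC: (2*6 + 5.0)*z = 10 + 5.0*(-1.068 + 1.7729)
z^{k+1} = 0.7956
Step 3: u-update.
u^{k+1} = 1.7729 - 1.068 - 0.7956 = -0.0907
Step 4: Primal residual = |-1.068 - 0.7956| = 1.8636


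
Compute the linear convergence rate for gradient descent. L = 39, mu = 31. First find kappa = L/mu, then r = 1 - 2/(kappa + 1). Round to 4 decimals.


Step 1: Compute the condition number.
kappa = L/mu = 39/31 = 1.2581
Step 2: Compute the convergence rate.
r = 1 - 2/(kappa + 1) = 1 - 2*mu/(L + mu) = (L - mu)/(L + mu) = 8/70 = 0.1143


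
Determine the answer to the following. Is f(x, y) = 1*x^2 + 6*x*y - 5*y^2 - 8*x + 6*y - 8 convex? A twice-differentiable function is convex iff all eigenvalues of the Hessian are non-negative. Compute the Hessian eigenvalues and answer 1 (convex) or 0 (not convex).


The Hessian of f(x,y) = 1*x^2 + 6*x*y - 5*y^2 - 8*x + 6*y - 8 is:
H = [[2, 6], [6, -10]]
Trace = 2 - 10 = -8
Determinant = 2*-10 - (6)^2 = -56
Discriminant = (-8)^2 - 4*-56 = 288.0
Eigenvalues: lambda_1 = -12.4853, lambda_2 = 4.4853
The function is not convex.

0


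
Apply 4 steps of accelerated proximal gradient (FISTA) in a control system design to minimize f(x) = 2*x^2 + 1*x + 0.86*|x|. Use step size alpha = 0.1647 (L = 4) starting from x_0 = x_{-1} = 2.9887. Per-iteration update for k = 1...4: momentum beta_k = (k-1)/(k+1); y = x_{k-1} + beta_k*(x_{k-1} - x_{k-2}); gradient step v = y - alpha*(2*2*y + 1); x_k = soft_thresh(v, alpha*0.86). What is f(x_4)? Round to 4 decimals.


FISTA on f(x) = 2*x^2 + 1*x + 0.86*|x|
L = 4, alpha = 0.1647
Iteration 1: beta = 0.0, y = 2.9887 + 0.0*(2.9887 - 2.9887) = 2.9887
  grad(y) = 12.9548, v = y - alpha*grad = 0.855
  prox(v) = soft_thresh(0.855, 0.1416) = 0.7134
Iteration 2: beta = 0.3333, y = 0.7134 + 0.3333*(0.7134 - 2.9887) = -0.045
  grad(y) = 0.8199, v = y - alpha*grad = -0.1801
  prox(v) = soft_thresh(-0.1801, 0.1416) = -0.0384
Iteration 3: beta = 0.5, y = -0.0384 + 0.5*(-0.0384 - 0.7134) = -0.4143
  grad(y) = -0.6573, v = y - alpha*grad = -0.3061
  prox(v) = soft_thresh(-0.3061, 0.1416) = -0.1644
Iteration 4: beta = 0.6, y = -0.1644 + 0.6*(-0.1644 + 0.0384) = -0.24
  grad(y) = 0.0399, v = y - alpha*grad = -0.2466
  prox(v) = soft_thresh(-0.2466, 0.1416) = -0.105
f(x_4) = 2*(-0.105)^2 + 1*(-0.105) + 0.86*|-0.105| = 0.0073


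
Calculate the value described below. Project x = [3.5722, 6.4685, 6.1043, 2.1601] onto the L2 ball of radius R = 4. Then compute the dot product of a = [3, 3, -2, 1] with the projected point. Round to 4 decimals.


Step 1: Compute ||x|| (intermediates to 6 decimals).
||x|| = sqrt(3.5722^2 + 6.4685^2 + 6.1043^2 + 2.1601^2) = 9.825
Step 2: Project.
Since ||x|| > R, scale = R/||x|| = 4/9.825 = 0.407125, proj(x) = scale * x
proj(x) = [1.454332, 2.633488, 2.485213, 0.879431]
Step 3: Dot product.
a^T * proj(x) = 3*1.454332 + 3*2.633488 - 2*2.485213 + 1*0.879431 = 8.1725


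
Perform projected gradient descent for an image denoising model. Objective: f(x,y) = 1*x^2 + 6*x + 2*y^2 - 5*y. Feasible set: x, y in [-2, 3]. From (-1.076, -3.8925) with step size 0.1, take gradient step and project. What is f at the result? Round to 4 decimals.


Step 1: Compute gradient at (-1.076, -3.8925).
grad_x = 2*1*-1.076 + 6 = 3.848
grad_y = 2*2*-3.8925 - 5 = -20.57
Step 2: Gradient step.
x_raw = -1.076 - 0.1*3.848 = -1.4608
y_raw = -3.8925 - 0.1*-20.57 = -1.8355
Step 3: Project onto [-2, 3].
x_proj = clip(-1.4608) = -1.4608
y_proj = clip(-1.8355) = -1.8355
Step 4: Evaluate f.
f(-1.4608, -1.8355) = 9.2848


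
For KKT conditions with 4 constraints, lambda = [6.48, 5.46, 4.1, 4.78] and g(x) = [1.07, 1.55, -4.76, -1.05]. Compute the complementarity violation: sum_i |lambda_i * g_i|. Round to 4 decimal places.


KKT complementary slackness check:
lambda_1 * g_1 = 6.48 * 1.07 = 6.9336
lambda_2 * g_2 = 5.46 * 1.55 = 8.463
lambda_3 * g_3 = 4.1 * -4.76 = -19.516
lambda_4 * g_4 = 4.78 * -1.05 = -5.019
Total violation = 6.9336 + 8.463 + 19.516 + 5.019 = 39.9316


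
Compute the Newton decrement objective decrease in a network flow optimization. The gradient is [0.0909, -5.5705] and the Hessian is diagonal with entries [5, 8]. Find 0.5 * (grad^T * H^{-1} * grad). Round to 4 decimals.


Step 1: H is diagonal, so H^(-1) * g = [0.0182, -0.6963].
Step 2: g^T H^(-1) g = sum_i g_i^2 / H_ii
  = (0.0909)^2/5 + (-5.5705)^2/8
  = 0.0017 + 3.8788 = 3.8805
Step 3: Objective decrease = 0.5 * g^T H^(-1) g = 1.9402


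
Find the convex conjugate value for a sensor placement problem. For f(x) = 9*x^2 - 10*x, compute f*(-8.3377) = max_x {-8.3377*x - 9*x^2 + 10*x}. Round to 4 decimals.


f*(y) = sup_x {y*x - a*x^2 - b*x} = sup_x {(y-b)*x - a*x^2}
FOC: (y - b) - 2a*x = 0 => x* = (y - b)/(2a)
x* = (-8.3377 + 10)/(2*9) = 0.0924
f*(-8.3377) = (y-b)^2/(4a) = (-8.3377 + 10)^2/(4*9)
= 2.7632/36 = 0.0768


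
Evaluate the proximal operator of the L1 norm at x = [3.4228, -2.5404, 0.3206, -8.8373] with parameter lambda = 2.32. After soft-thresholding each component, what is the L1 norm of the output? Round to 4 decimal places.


Soft-thresholding with lambda = 2.32:
prox(3.4228) = sign(3.4228)*max(|3.4228| - 2.32, 0) = 1.1028
prox(-2.5404) = sign(-2.5404)*max(|-2.5404| - 2.32, 0) = -0.2204
prox(0.3206) = sign(0.3206)*max(|0.3206| - 2.32, 0) = 0.0
prox(-8.8373) = sign(-8.8373)*max(|-8.8373| - 2.32, 0) = -6.5173
prox(x) = [1.1028, -0.2204, 0.0, -6.5173]
||prox(x)||_1 = 1.1028 + 0.2204 + 0.0 + 6.5173 = 7.8405


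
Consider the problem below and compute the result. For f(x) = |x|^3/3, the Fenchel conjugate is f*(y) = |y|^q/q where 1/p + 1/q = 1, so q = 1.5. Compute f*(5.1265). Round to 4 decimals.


The conjugate exponent q satisfies 1/p + 1/q = 1.
p = 3, so q = 3/(3 - 1) = 1.5
|y|^q = 5.1265^1.5 = 11.6073
f*(5.1265) = 11.6073 / 1.5 = 7.7382


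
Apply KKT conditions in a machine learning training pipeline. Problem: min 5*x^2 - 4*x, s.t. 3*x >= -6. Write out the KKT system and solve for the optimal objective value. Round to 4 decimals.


Step 1: Try lambda = 0 (constraint inactive).
Stationarity: 2*5*x - 4 = 0
x* = 4/(2*5) = 0.4
Check constraint: 3*0.4 = 1.2 >= -6 -- satisfied.
Step 2: Compute optimal value.
f(x*) = 5*0.4^2 - 4*0.4 = -0.8


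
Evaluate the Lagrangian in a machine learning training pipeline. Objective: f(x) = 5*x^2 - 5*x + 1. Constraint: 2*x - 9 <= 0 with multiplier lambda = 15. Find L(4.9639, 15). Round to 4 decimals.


Step 1: Evaluate f(x).
f(4.9639) = 5*4.9639^2 - 5*4.9639 + 1 = 99.382
Step 2: Evaluate g(x).
g(4.9639) = 2*4.9639 - 9 = 0.9278
Step 3: Compute Lagrangian.
L = 99.382 + 15*0.9278 = 113.299


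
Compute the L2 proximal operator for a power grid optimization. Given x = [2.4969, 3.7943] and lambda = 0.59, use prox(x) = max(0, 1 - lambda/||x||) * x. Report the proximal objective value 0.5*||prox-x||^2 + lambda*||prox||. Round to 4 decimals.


Step 1: Compute ||x||.
||x|| = 4.5422
Step 2: Compute scaling factor.
scale = max(0, 1 - 0.59/4.5422) = 0.8701
Step 3: prox(x) = [2.1726, 3.3014]
||prox(x)|| = 3.9522
Step 4: Proximal objective.
0.5*||prox-x||^2 = 0.1741
lambda*||prox|| = 2.3318
Total = 2.5058


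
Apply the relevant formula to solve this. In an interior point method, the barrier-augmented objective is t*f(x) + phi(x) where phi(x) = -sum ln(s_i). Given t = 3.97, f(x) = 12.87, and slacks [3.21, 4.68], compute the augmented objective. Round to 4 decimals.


Step 1: Compute log-barrier.
ln values: [1.1663, 1.5433]
phi = -(1.1663 + 1.5433) = -2.7096
Step 2: Compute augmented objective.
t*f(x) = 3.97*12.87 = 51.0939
Total = 51.0939 - 2.7096 = 48.3843


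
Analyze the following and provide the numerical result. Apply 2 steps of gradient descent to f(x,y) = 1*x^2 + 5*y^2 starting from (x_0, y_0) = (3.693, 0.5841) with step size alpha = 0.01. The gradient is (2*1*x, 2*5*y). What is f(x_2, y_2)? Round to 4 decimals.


Gradient descent on f(x,y) = 1*x^2 + 5*y^2.
Starting point: (3.693, 0.5841), alpha = 0.01
Step 1: grad_x = 2*1*3.693 = 7.386, grad_y = 2*5*0.5841 = 5.841
  x_1 = 3.693 - 0.01*7.386 = 3.6191
  y_1 = 0.5841 - 0.01*5.841 = 0.5257
Step 2: grad_x = 2*1*3.6191 = 7.2383, grad_y = 2*5*0.5257 = 5.2569
  x_2 = 3.6191 - 0.01*7.2383 = 3.5468
  y_2 = 0.5257 - 0.01*5.2569 = 0.4731
f(3.5468, 0.4731) = 1*3.5468^2 + 5*0.4731^2 = 13.6987


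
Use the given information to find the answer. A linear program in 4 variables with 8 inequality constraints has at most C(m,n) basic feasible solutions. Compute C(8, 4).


Each vertex corresponds to some choice of n active constraints out of m, so the number of vertices is at most C(m, n) = m! / (n!(m-n)!).
m = 8, n = 4
Numerator: 8 * 7 * 6 * 5
Denominator: 4! = 24
C(8, 4) = 70


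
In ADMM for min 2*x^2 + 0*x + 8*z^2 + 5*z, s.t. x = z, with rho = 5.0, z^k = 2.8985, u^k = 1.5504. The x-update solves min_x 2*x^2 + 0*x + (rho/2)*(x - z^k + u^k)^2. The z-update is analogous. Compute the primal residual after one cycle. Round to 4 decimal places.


ADMM iteration with rho = 5.0, z^k = 2.8985, u^k = 1.5504
Step 1: x-update.
Minimize 2*x^2 + 0*x + (5.0/2)*(x - 2.8985 + 1.5504)^2
FOC: (2*2 + 5.0)*x = 0 + 5.0*(2.8985 - 1.5504)
x^{k+1} = 0.7489
Step 2: z-update.
Minimize 8*z^2 + 5*z + (5.0/2)*(0.7489 - z + 1.5504)^2
FOC: (2*8 + 5.0)*z = -5 + 5.0*(0.7489 + 1.5504)
z^{k+1} = 0.3094
Step 3: u-update.
u^{k+1} = 1.5504 + 0.7489 - 0.3094 = 1.99
Step 4: Primal residual = |0.7489 - 0.3094| = 0.4396


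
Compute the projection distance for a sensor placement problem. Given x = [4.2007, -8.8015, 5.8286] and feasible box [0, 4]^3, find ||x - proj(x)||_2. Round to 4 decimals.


Project each component onto [0, 4].
clip(4.2007) = 4.0, clip(-8.8015) = 0.0, clip(5.8286) = 4.0
Projection = [4.0, 0.0, 4.0]
Squared diffs: [0.0403, 77.4664, 3.3438]
Distance = sqrt(80.8505) = 8.9917


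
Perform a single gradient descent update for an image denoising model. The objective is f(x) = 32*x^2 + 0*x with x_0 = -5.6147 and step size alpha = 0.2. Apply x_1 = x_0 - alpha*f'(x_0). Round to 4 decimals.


We compute the gradient at x_0 and apply the update.
f'(x) = 64*x + 0
f'(-5.6147) = 64*-5.6147 + 0 = -359.3408
x_1 = -5.6147 - 0.2*-359.3408 = 66.2535


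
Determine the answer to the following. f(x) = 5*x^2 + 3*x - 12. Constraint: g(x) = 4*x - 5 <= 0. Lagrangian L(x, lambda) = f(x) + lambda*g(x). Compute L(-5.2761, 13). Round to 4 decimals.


Step 1: Evaluate f(x).
f(-5.2761) = 5*(-5.2761)^2 + 3*(-5.2761) - 12 = 111.3579
Step 2: Evaluate g(x).
g(-5.2761) = 4*-5.2761 - 5 = -26.1044
Step 3: Compute Lagrangian.
L = 111.3579 + 13*-26.1044 = -227.9993


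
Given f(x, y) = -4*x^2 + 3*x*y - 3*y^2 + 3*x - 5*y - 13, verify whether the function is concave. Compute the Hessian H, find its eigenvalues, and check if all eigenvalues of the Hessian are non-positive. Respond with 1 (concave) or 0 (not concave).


The Hessian of f(x,y) = -4*x^2 + 3*x*y - 3*y^2 + 3*x - 5*y - 13 is:
H = [[-8, 3], [3, -6]]
Trace = -8 - 6 = -14
Determinant = -8*-6 - (3)^2 = 39
Discriminant = (-14)^2 - 4*39 = 40.0
Eigenvalues: lambda_1 = -10.1623, lambda_2 = -3.8377
The function is concave.

1


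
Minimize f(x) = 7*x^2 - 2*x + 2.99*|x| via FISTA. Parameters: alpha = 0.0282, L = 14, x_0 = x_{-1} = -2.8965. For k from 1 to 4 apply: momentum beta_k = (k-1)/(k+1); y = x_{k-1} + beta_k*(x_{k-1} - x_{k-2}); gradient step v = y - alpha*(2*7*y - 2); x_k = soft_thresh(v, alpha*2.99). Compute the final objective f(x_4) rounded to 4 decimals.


FISTA on f(x) = 7*x^2 - 2*x + 2.99*|x|
L = 14, alpha = 0.0282
Iteration 1: beta = 0.0, y = -2.8965 + 0.0*(-2.8965 + 2.8965) = -2.8965
  grad(y) = -42.551, v = y - alpha*grad = -1.6966
  prox(v) = soft_thresh(-1.6966, 0.0843) = -1.6122
Iteration 2: beta = 0.3333, y = -1.6122 + 0.3333*(-1.6122 + 2.8965) = -1.1842
  grad(y) = -18.5782, v = y - alpha*grad = -0.6603
  prox(v) = soft_thresh(-0.6603, 0.0843) = -0.5759
Iteration 3: beta = 0.5, y = -0.5759 + 0.5*(-0.5759 + 1.6122) = -0.0578
  grad(y) = -2.8089, v = y - alpha*grad = 0.0214
  prox(v) = soft_thresh(0.0214, 0.0843) = 0.0
Iteration 4: beta = 0.6, y = 0.0 + 0.6*(0.0 + 0.5759) = 0.3456
  grad(y) = 2.8379, v = y - alpha*grad = 0.2655
  prox(v) = soft_thresh(0.2655, 0.0843) = 0.1812
f(x_4) = 7*0.1812^2 - 2*0.1812 + 2.99*|0.1812| = 0.4093


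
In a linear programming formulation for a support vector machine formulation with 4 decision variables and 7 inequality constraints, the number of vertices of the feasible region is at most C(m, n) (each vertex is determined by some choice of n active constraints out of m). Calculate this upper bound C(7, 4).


Each vertex corresponds to some choice of n active constraints out of m, so the number of vertices is at most C(m, n) = m! / (n!(m-n)!).
m = 7, n = 4
Numerator: 7 * 6 * 5 * 4
Denominator: 4! = 24
C(7, 4) = 35


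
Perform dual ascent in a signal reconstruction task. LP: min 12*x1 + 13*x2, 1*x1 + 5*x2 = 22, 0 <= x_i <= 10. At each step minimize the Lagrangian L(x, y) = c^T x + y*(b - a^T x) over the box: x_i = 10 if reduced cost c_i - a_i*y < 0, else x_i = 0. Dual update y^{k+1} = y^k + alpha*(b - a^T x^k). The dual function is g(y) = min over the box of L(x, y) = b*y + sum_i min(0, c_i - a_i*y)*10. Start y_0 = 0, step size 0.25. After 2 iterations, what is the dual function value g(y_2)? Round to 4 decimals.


Dual ascent for LP: min 12*x1 + 13*x2, 1*x1 + 5*x2 = 22, 0 <= x_i <= 10
Step 1: y^k = 0.0, reduced costs: (12.0, 13.0)
  x^k = (0.0, 0.0), subgradient = b - a^T x = 22.0
  y^{k+1} = 0.0 + 0.25*22.0 = 5.5
Step 2: y^k = 5.5, reduced costs: (6.5, -14.5)
  x^k = (0.0, 10.0), subgradient = b - a^T x = -28.0
  y^{k+1} = 5.5 + 0.25*-28.0 = -1.5
Dual objective at y_2 = -1.5: reduced costs (13.5, 20.5), box minimizer x = (0.0, 0.0)
g(y_2) = b*y + (c1 - a1*y)*x1 + (c2 - a2*y)*x2 = 22*(-1.5) + 13.5*0.0 + 20.5*0.0 = -33.0 + 0.0 + 0.0 = -33.0


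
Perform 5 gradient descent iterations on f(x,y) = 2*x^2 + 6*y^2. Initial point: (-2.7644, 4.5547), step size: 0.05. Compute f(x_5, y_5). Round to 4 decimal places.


Gradient descent on f(x,y) = 2*x^2 + 6*y^2.
Starting point: (-2.7644, 4.5547), alpha = 0.05
Step 1: grad_x = 2*2*-2.7644 = -11.0576, grad_y = 2*6*4.5547 = 54.6564
  x_1 = -2.7644 - 0.05*-11.0576 = -2.2115
  y_1 = 4.5547 - 0.05*54.6564 = 1.8219
Step 2: grad_x = 2*2*-2.2115 = -8.8461, grad_y = 2*6*1.8219 = 21.8626
  x_2 = -2.2115 - 0.05*-8.8461 = -1.7692
  y_2 = 1.8219 - 0.05*21.8626 = 0.7288
Step 3: grad_x = 2*2*-1.7692 = -7.0769, grad_y = 2*6*0.7288 = 8.745
  x_3 = -1.7692 - 0.05*-7.0769 = -1.4154
  y_3 = 0.7288 - 0.05*8.745 = 0.2915
Step 4: grad_x = 2*2*-1.4154 = -5.6615, grad_y = 2*6*0.2915 = 3.498
  x_4 = -1.4154 - 0.05*-5.6615 = -1.1323
  y_4 = 0.2915 - 0.05*3.498 = 0.1166
Step 5: grad_x = 2*2*-1.1323 = -4.5292, grad_y = 2*6*0.1166 = 1.3992
  x_5 = -1.1323 - 0.05*-4.5292 = -0.9058
  y_5 = 0.1166 - 0.05*1.3992 = 0.0466
f(-0.9058, 0.0466) = 2*(-0.9058)^2 + 6*0.0466^2 = 1.6541


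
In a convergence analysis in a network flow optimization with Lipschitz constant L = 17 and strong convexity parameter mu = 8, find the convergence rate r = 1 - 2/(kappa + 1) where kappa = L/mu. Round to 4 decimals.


Step 1: Compute the condition number.
kappa = L/mu = 17/8 = 2.125
Step 2: Compute the convergence rate.
r = 1 - 2/(kappa + 1) = 1 - 2*mu/(L + mu) = (L - mu)/(L + mu) = 9/25 = 0.36


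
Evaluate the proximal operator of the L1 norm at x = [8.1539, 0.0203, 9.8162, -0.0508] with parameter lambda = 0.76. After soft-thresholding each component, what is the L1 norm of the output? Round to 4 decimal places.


Soft-thresholding with lambda = 0.76:
prox(8.1539) = sign(8.1539)*max(|8.1539| - 0.76, 0) = 7.3939
prox(0.0203) = sign(0.0203)*max(|0.0203| - 0.76, 0) = 0.0
prox(9.8162) = sign(9.8162)*max(|9.8162| - 0.76, 0) = 9.0562
prox(-0.0508) = sign(-0.0508)*max(|-0.0508| - 0.76, 0) = 0.0
prox(x) = [7.3939, 0.0, 9.0562, 0.0]
||prox(x)||_1 = 7.3939 + 0.0 + 9.0562 + 0.0 = 16.4501


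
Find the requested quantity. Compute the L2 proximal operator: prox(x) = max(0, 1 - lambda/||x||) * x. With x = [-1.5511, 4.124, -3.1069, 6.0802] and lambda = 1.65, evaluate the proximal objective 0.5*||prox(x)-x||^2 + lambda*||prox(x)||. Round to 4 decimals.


Step 1: Compute ||x||.
||x|| = 8.1262
Step 2: Compute scaling factor.
scale = max(0, 1 - 1.65/8.1262) = 0.797
Step 3: prox(x) = [-1.2362, 3.2866, -2.4761, 4.8456]
||prox(x)|| = 6.4762
Step 4: Proximal objective.
0.5*||prox-x||^2 = 1.3613
lambda*||prox|| = 10.6857
Total = 12.047


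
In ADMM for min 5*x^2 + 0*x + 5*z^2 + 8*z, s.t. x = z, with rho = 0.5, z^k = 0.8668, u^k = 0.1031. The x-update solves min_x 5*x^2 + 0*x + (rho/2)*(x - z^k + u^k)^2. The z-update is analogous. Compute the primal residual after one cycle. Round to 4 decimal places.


ADMM iteration with rho = 0.5, z^k = 0.8668, u^k = 0.1031
Step 1: x-update.
Minimize 5*x^2 + 0*x + (0.5/2)*(x - 0.8668 + 0.1031)^2
FOC: (2*5 + 0.5)*x = 0 + 0.5*(0.8668 - 0.1031)
x^{k+1} = 0.0364
Step 2: z-update.
Minimize 5*z^2 + 8*z + (0.5/2)*(0.0364 - z + 0.1031)^2
FOC: (2*5 + 0.5)*z = -8 + 0.5*(0.0364 + 0.1031)
z^{k+1} = -0.7553
Step 3: u-update.
u^{k+1} = 0.1031 + 0.0364 + 0.7553 = 0.8947
Step 4: Primal residual = |0.0364 + 0.7553| = 0.7916


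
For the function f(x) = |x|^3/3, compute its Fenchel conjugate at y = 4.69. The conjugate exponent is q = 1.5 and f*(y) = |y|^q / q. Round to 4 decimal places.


The conjugate exponent q satisfies 1/p + 1/q = 1.
p = 3, so q = 3/(3 - 1) = 1.5
|y|^q = 4.69^1.5 = 10.1569
f*(4.69) = 10.1569 / 1.5 = 6.7712


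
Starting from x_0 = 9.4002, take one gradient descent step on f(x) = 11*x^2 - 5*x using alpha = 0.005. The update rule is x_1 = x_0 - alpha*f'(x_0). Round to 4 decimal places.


We compute the gradient at x_0 and apply the update.
f'(x) = 22*x - 5
f'(9.4002) = 22*9.4002 - 5 = 201.8044
x_1 = 9.4002 - 0.005*201.8044 = 8.3912


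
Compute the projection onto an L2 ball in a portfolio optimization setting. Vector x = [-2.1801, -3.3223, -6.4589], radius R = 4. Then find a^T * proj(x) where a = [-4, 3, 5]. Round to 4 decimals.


Step 1: Compute ||x|| (intermediates to 6 decimals).
||x|| = sqrt((-2.1801)^2 + (-3.3223)^2 + (-6.4589)^2) = 7.583397
Step 2: Project.
Since ||x|| > R, scale = R/||x|| = 4/7.583397 = 0.527468, proj(x) = scale * x
proj(x) = [-1.149933, -1.752407, -3.406863]
Step 3: Dot product.
a^T * proj(x) = -4*(-1.149933) + 3*(-1.752407) + 5*(-3.406863) = -17.6918


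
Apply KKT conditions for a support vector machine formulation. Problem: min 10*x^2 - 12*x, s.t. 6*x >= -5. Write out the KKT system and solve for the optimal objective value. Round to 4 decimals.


Step 1: Try lambda = 0 (constraint inactive).
Stationarity: 2*10*x - 12 = 0
x* = 12/(2*10) = 0.6
Check constraint: 6*0.6 = 3.6 >= -5 -- satisfied.
Step 2: Compute optimal value.
f(x*) = 10*0.6^2 - 12*0.6 = -3.6


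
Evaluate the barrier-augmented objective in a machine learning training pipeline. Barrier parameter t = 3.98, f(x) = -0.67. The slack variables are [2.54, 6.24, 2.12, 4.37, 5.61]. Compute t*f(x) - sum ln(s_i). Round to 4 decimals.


Step 1: Compute log-barrier.
ln values: [0.9322, 1.831, 0.7514, 1.4748, 1.7246]
phi = -(0.9322 + 1.831 + 0.7514 + 1.4748 + 1.7246) = -6.7139
Step 2: Compute augmented objective.
t*f(x) = 3.98*-0.67 = -2.6666
Total = -2.6666 - 6.7139 = -9.3805


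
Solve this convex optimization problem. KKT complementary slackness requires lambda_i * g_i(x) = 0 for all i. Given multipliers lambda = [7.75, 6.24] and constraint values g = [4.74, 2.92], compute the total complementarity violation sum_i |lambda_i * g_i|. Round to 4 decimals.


KKT complementary slackness check:
lambda_1 * g_1 = 7.75 * 4.74 = 36.735
lambda_2 * g_2 = 6.24 * 2.92 = 18.2208
Total violation = 36.735 + 18.2208 = 54.9558


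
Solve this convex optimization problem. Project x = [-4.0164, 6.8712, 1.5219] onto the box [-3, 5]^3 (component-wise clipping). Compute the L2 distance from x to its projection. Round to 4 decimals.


Project each component onto [-3, 5].
clip(-4.0164) = -3.0, clip(6.8712) = 5.0, clip(1.5219) = 1.5219
Projection = [-3.0, 5.0, 1.5219]
Squared diffs: [1.0331, 3.5014, 0.0]
Distance = sqrt(4.5345) = 2.1294


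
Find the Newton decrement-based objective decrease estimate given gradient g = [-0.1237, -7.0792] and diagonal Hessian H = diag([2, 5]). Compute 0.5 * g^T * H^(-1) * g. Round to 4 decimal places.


Step 1: H is diagonal, so H^(-1) * g = [-0.0619, -1.4158].
Step 2: g^T H^(-1) g = sum_i g_i^2 / H_ii
  = (-0.1237)^2/2 + (-7.0792)^2/5
  = 0.0077 + 10.023 = 10.0307
Step 3: Objective decrease = 0.5 * g^T H^(-1) g = 5.0153


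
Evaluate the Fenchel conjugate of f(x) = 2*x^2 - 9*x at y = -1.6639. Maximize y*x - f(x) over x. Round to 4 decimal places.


f*(y) = sup_x {y*x - a*x^2 - b*x} = sup_x {(y-b)*x - a*x^2}
FOC: (y - b) - 2a*x = 0 => x* = (y - b)/(2a)
x* = (-1.6639 + 9)/(2*2) = 1.834
f*(-1.6639) = (y-b)^2/(4a) = (-1.6639 + 9)^2/(4*2)
= 53.8184/8 = 6.7273


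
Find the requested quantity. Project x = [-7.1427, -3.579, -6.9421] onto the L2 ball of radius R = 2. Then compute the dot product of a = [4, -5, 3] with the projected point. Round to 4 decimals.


Step 1: Compute ||x|| (intermediates to 6 decimals).
||x|| = sqrt((-7.1427)^2 + (-3.579)^2 + (-6.9421)^2) = 10.583958
Step 2: Project.
Since ||x|| > R, scale = R/||x|| = 2/10.583958 = 0.188965, proj(x) = scale * x
proj(x) = [-1.34972, -0.676306, -1.311814]
Step 3: Dot product.
a^T * proj(x) = 4*(-1.34972) - 5*(-0.676306) + 3*(-1.311814) = -5.9528


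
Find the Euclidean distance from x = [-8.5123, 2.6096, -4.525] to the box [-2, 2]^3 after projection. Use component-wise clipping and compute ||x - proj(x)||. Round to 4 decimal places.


Project each component onto [-2, 2].
clip(-8.5123) = -2.0, clip(2.6096) = 2.0, clip(-4.525) = -2.0
Projection = [-2.0, 2.0, -2.0]
Squared diffs: [42.4101, 0.3716, 6.3756]
Distance = sqrt(49.1573) = 7.0112


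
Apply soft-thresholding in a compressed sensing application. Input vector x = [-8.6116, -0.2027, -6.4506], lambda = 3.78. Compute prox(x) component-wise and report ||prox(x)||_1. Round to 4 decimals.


Soft-thresholding with lambda = 3.78:
prox(-8.6116) = sign(-8.6116)*max(|-8.6116| - 3.78, 0) = -4.8316
prox(-0.2027) = sign(-0.2027)*max(|-0.2027| - 3.78, 0) = 0.0
prox(-6.4506) = sign(-6.4506)*max(|-6.4506| - 3.78, 0) = -2.6706
prox(x) = [-4.8316, 0.0, -2.6706]
||prox(x)||_1 = 4.8316 + 0.0 + 2.6706 = 7.5022


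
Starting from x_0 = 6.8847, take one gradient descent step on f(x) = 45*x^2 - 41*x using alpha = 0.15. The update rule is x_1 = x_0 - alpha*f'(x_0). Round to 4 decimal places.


We compute the gradient at x_0 and apply the update.
f'(x) = 90*x - 41
f'(6.8847) = 90*6.8847 - 41 = 578.623
x_1 = 6.8847 - 0.15*578.623 = -79.9088


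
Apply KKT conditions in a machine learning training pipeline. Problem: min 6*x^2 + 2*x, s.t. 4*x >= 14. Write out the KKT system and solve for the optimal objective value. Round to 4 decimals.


Step 1: Try lambda = 0 (constraint inactive).
x_unc = -2/(2*6) = -0.1667
Check: 4*-0.1667 = -0.6668 < 14 -- violated!
Step 2: Constraint must be active: 4*x = 14
x* = 14/4 = 3.5
lambda = (2*6*3.5 + 2)/4 = 11.0
Step 3: Compute optimal value.
f(x*) = 6*3.5^2 + 2*3.5 = 80.5


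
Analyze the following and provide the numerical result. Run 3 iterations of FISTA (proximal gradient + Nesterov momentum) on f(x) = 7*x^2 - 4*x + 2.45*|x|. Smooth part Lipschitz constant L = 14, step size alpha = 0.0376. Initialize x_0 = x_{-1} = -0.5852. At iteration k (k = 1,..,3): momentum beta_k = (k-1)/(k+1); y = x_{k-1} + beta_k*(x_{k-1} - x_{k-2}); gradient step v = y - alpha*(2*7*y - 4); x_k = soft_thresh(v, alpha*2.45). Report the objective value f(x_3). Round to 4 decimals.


FISTA on f(x) = 7*x^2 - 4*x + 2.45*|x|
L = 14, alpha = 0.0376
Iteration 1: beta = 0.0, y = -0.5852 + 0.0*(-0.5852 + 0.5852) = -0.5852
  grad(y) = -12.1928, v = y - alpha*grad = -0.1268
  prox(v) = soft_thresh(-0.1268, 0.0921) = -0.0346
Iteration 2: beta = 0.3333, y = -0.0346 + 0.3333*(-0.0346 + 0.5852) = 0.1489
  grad(y) = -1.9155, v = y - alpha*grad = 0.2209
  prox(v) = soft_thresh(0.2209, 0.0921) = 0.1288
Iteration 3: beta = 0.5, y = 0.1288 + 0.5*(0.1288 + 0.0346) = 0.2105
  grad(y) = -1.0529, v = y - alpha*grad = 0.2501
  prox(v) = soft_thresh(0.2501, 0.0921) = 0.158
f(x_3) = 7*0.158^2 - 4*0.158 + 2.45*|0.158| = -0.0702


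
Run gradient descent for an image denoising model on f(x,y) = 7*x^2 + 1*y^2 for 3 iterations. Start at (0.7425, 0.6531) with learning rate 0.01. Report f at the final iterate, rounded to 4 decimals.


Gradient descent on f(x,y) = 7*x^2 + 1*y^2.
Starting point: (0.7425, 0.6531), alpha = 0.01
Step 1: grad_x = 2*7*0.7425 = 10.395, grad_y = 2*1*0.6531 = 1.3062
  x_1 = 0.7425 - 0.01*10.395 = 0.6386
  y_1 = 0.6531 - 0.01*1.3062 = 0.64
Step 2: grad_x = 2*7*0.6386 = 8.9397, grad_y = 2*1*0.64 = 1.2801
  x_2 = 0.6386 - 0.01*8.9397 = 0.5492
  y_2 = 0.64 - 0.01*1.2801 = 0.6272
Step 3: grad_x = 2*7*0.5492 = 7.6881, grad_y = 2*1*0.6272 = 1.2545
  x_3 = 0.5492 - 0.01*7.6881 = 0.4723
  y_3 = 0.6272 - 0.01*1.2545 = 0.6147
f(0.4723, 0.6147) = 7*0.4723^2 + 1*0.6147^2 = 1.9391


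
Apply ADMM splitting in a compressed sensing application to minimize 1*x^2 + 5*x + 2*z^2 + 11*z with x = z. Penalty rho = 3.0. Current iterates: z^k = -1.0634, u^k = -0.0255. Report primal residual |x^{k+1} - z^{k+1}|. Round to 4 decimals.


ADMM iteration with rho = 3.0, z^k = -1.0634, u^k = -0.0255
Step 1: x-update.
Minimize 1*x^2 + 5*x + (3.0/2)*(x + 1.0634 - 0.0255)^2
FOC: (2*1 + 3.0)*x = -5 + 3.0*(-1.0634 + 0.0255)
x^{k+1} = -1.6227
Step 2: z-update.
Minimize 2*z^2 + 11*z + (3.0/2)*(-1.6227 - z - 0.0255)^2
FOC: (2*2 + 3.0)*z = -11 + 3.0*(-1.6227 - 0.0255)
z^{k+1} = -2.2778
Step 3: u-update.
u^{k+1} = -0.0255 - 1.6227 + 2.2778 = 0.6296
Step 4: Primal residual = |-1.6227 + 2.2778| = 0.6551


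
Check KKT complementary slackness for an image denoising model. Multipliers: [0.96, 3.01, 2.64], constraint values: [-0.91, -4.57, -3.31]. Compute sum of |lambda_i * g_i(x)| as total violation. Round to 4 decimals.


KKT complementary slackness check:
lambda_1 * g_1 = 0.96 * -0.91 = -0.8736
lambda_2 * g_2 = 3.01 * -4.57 = -13.7557
lambda_3 * g_3 = 2.64 * -3.31 = -8.7384
Total violation = 0.8736 + 13.7557 + 8.7384 = 23.3677


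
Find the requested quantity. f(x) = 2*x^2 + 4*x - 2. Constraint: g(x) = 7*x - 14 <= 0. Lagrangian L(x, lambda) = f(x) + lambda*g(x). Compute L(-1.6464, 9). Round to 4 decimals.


Step 1: Evaluate f(x).
f(-1.6464) = 2*(-1.6464)^2 + 4*(-1.6464) - 2 = -3.1643
Step 2: Evaluate g(x).
g(-1.6464) = 7*-1.6464 - 14 = -25.5248
Step 3: Compute Lagrangian.
L = -3.1643 + 9*-25.5248 = -232.8875


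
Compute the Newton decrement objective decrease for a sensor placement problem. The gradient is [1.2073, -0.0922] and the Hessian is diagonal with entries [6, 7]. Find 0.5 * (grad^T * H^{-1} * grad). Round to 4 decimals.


Step 1: H is diagonal, so H^(-1) * g = [0.2012, -0.0132].
Step 2: g^T H^(-1) g = sum_i g_i^2 / H_ii
  = (1.2073)^2/6 + (-0.0922)^2/7
  = 0.2429 + 0.0012 = 0.2441
Step 3: Objective decrease = 0.5 * g^T H^(-1) g = 0.1221


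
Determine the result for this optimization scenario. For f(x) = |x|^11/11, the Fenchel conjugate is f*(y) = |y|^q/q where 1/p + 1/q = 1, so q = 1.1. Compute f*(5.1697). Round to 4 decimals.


The conjugate exponent q satisfies 1/p + 1/q = 1.
p = 11, so q = 11/(11 - 1) = 1.1
|y|^q = 5.1697^1.1 = 6.0927
f*(5.1697) = 6.0927 / 1.1 = 5.5388


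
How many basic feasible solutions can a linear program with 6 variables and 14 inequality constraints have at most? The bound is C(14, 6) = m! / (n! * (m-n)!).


Each vertex corresponds to some choice of n active constraints out of m, so the number of vertices is at most C(m, n) = m! / (n!(m-n)!).
m = 14, n = 6
Numerator: 14 * 13 * 12 * 11 * 10 * 9
Denominator: 6! = 720
C(14, 6) = 3003


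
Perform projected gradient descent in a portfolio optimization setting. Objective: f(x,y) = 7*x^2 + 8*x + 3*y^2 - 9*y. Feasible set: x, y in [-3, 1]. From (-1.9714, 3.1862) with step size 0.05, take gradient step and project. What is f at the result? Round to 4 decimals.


Step 1: Compute gradient at (-1.9714, 3.1862).
grad_x = 2*7*-1.9714 + 8 = -19.5996
grad_y = 2*3*3.1862 - 9 = 10.1172
Step 2: Gradient step.
x_raw = -1.9714 - 0.05*-19.5996 = -0.9914
y_raw = 3.1862 - 0.05*10.1172 = 2.6803
Step 3: Project onto [-3, 1].
x_proj = clip(-0.9914) = -0.9914
y_proj = clip(2.6803) = 1.0
Step 4: Evaluate f.
f(-0.9914, 1.0) = -7.051


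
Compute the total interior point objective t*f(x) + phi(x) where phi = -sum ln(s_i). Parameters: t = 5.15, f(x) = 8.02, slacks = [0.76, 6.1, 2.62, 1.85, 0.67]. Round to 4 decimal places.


Step 1: Compute log-barrier.
ln values: [-0.2744, 1.8083, 0.9632, 0.6152, -0.4005]
phi = -(-0.2744 + 1.8083 + 0.9632 + 0.6152 - 0.4005) = -2.7117
Step 2: Compute augmented objective.
t*f(x) = 5.15*8.02 = 41.303
Total = 41.303 - 2.7117 = 38.5913


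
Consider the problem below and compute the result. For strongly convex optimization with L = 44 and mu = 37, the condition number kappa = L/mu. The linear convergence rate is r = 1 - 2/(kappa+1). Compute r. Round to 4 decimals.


Step 1: Compute the condition number.
kappa = L/mu = 44/37 = 1.1892
Step 2: Compute the convergence rate.
r = 1 - 2/(kappa + 1) = 1 - 2*mu/(L + mu) = (L - mu)/(L + mu) = 7/81 = 0.0864


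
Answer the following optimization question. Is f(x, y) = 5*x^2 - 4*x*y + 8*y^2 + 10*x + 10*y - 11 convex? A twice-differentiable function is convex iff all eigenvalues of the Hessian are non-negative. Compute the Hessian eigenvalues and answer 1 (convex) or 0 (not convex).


The Hessian of f(x,y) = 5*x^2 - 4*x*y + 8*y^2 + 10*x + 10*y - 11 is:
H = [[10, -4], [-4, 16]]
Trace = 10 + 16 = 26
Determinant = 10*16 - (-4)^2 = 144
Discriminant = (26)^2 - 4*144 = 100.0
Eigenvalues: lambda_1 = 8.0, lambda_2 = 18.0
The function is convex.

1


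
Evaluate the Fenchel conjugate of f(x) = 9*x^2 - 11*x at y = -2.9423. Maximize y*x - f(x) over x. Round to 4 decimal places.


f*(y) = sup_x {y*x - a*x^2 - b*x} = sup_x {(y-b)*x - a*x^2}
FOC: (y - b) - 2a*x = 0 => x* = (y - b)/(2a)
x* = (-2.9423 + 11)/(2*9) = 0.4477
f*(-2.9423) = (y-b)^2/(4a) = (-2.9423 + 11)^2/(4*9)
= 64.9265/36 = 1.8035


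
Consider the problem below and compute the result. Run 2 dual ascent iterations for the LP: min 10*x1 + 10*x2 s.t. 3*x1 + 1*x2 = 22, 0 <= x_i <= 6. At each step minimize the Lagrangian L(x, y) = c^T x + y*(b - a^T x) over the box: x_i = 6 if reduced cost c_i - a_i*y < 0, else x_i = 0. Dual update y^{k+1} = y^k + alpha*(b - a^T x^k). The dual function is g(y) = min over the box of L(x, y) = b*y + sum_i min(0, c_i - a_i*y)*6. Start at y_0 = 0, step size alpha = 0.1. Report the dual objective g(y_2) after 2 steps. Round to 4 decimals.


Dual ascent for LP: min 10*x1 + 10*x2, 3*x1 + 1*x2 = 22, 0 <= x_i <= 6
Step 1: y^k = 0.0, reduced costs: (10.0, 10.0)
  x^k = (0.0, 0.0), subgradient = b - a^T x = 22.0
  y^{k+1} = 0.0 + 0.1*22.0 = 2.2
Step 2: y^k = 2.2, reduced costs: (3.4, 7.8)
  x^k = (0.0, 0.0), subgradient = b - a^T x = 22.0
  y^{k+1} = 2.2 + 0.1*22.0 = 4.4
Dual objective at y_2 = 4.4: reduced costs (-3.2, 5.6), box minimizer x = (6.0, 0.0)
g(y_2) = b*y + (c1 - a1*y)*x1 + (c2 - a2*y)*x2 = 22*4.4 + (-3.2)*6.0 + 5.6*0.0 = 96.8 - 19.2 + 0.0 = 77.6


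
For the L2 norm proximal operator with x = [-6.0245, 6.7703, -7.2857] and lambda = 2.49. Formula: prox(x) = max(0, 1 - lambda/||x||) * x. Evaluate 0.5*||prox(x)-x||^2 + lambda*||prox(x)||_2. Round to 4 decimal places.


Step 1: Compute ||x||.
||x|| = 11.6281
Step 2: Compute scaling factor.
scale = max(0, 1 - 2.49/11.6281) = 0.7859
Step 3: prox(x) = [-4.7344, 5.3205, -5.7256]
||prox(x)|| = 9.1381
Step 4: Proximal objective.
0.5*||prox-x||^2 = 3.1001
lambda*||prox|| = 22.7539
Total = 25.8539


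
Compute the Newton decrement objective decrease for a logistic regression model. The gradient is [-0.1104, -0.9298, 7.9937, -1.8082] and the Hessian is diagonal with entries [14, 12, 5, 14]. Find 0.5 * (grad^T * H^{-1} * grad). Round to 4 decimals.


Step 1: H is diagonal, so H^(-1) * g = [-0.0079, -0.0775, 1.5987, -0.1292].
Step 2: g^T H^(-1) g = sum_i g_i^2 / H_ii
  = (-0.1104)^2/14 + (-0.9298)^2/12 + (7.9937)^2/5 + (-1.8082)^2/14
  = 0.0009 + 0.072 + 12.7798 + 0.2335 = 13.0863
Step 3: Objective decrease = 0.5 * g^T H^(-1) g = 6.5432


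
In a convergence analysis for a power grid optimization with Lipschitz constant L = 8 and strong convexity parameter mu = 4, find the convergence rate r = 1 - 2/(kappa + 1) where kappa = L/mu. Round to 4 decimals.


Step 1: Compute the condition number.
kappa = L/mu = 8/4 = 2.0
Step 2: Compute the convergence rate.
r = 1 - 2/(kappa + 1) = 1 - 2*mu/(L + mu) = (L - mu)/(L + mu) = 4/12 = 0.3333


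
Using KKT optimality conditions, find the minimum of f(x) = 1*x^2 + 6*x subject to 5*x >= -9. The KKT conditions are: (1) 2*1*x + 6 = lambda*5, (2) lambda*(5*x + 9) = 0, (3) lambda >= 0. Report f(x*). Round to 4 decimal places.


Step 1: Try lambda = 0 (constraint inactive).
x_unc = -6/(2*1) = -3.0
Check: 5*-3.0 = -15.0 < -9 -- violated!
Step 2: Constraint must be active: 5*x = -9
x* = -9/5 = -1.8
lambda = (2*1*(-1.8) + 6)/5 = 0.48
Step 3: Compute optimal value.
f(x*) = 1*(-1.8)^2 + 6*(-1.8) = -7.56


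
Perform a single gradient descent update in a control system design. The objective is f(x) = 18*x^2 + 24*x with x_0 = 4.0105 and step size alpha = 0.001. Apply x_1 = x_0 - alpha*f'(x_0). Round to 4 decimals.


We compute the gradient at x_0 and apply the update.
f'(x) = 36*x + 24
f'(4.0105) = 36*4.0105 + 24 = 168.378
x_1 = 4.0105 - 0.001*168.378 = 3.8421


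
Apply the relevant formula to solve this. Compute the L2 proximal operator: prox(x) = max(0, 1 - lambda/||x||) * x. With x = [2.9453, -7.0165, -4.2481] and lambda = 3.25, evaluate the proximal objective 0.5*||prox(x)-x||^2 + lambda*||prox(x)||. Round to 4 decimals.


Step 1: Compute ||x||.
||x|| = 8.7151
Step 2: Compute scaling factor.
scale = max(0, 1 - 3.25/8.7151) = 0.6271
Step 3: prox(x) = [1.8469, -4.3999, -2.6639]
||prox(x)|| = 5.4651
Step 4: Proximal objective.
0.5*||prox-x||^2 = 5.2813
lambda*||prox|| = 17.7616
Total = 23.0427


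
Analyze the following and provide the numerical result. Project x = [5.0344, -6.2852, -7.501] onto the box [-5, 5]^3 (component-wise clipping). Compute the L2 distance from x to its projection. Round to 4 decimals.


Project each component onto [-5, 5].
clip(5.0344) = 5.0, clip(-6.2852) = -5.0, clip(-7.501) = -5.0
Projection = [5.0, -5.0, -5.0]
Squared diffs: [0.0012, 1.6517, 6.255]
Distance = sqrt(7.9079) = 2.8121


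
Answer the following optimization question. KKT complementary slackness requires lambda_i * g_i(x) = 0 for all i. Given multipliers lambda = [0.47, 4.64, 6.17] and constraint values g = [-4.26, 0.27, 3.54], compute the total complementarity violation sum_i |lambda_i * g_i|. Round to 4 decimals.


KKT complementary slackness check:
lambda_1 * g_1 = 0.47 * -4.26 = -2.0022
lambda_2 * g_2 = 4.64 * 0.27 = 1.2528
lambda_3 * g_3 = 6.17 * 3.54 = 21.8418
Total violation = 2.0022 + 1.2528 + 21.8418 = 25.0968


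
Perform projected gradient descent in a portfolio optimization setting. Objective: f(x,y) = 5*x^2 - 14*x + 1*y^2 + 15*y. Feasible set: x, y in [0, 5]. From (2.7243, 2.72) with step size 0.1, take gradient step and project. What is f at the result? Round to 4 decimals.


Step 1: Compute gradient at (2.7243, 2.72).
grad_x = 2*5*2.7243 - 14 = 13.243
grad_y = 2*1*2.72 + 15 = 20.44
Step 2: Gradient step.
x_raw = 2.7243 - 0.1*13.243 = 1.4
y_raw = 2.72 - 0.1*20.44 = 0.676
Step 3: Project onto [0, 5].
x_proj = clip(1.4) = 1.4
y_proj = clip(0.676) = 0.676
Step 4: Evaluate f.
f(1.4, 0.676) = 0.797


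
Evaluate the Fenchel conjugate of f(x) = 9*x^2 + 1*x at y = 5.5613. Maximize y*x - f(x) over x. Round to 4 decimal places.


f*(y) = sup_x {y*x - a*x^2 - b*x} = sup_x {(y-b)*x - a*x^2}
FOC: (y - b) - 2a*x = 0 => x* = (y - b)/(2a)
x* = (5.5613 - 1)/(2*9) = 0.2534
f*(5.5613) = (y-b)^2/(4a) = (5.5613 - 1)^2/(4*9)
= 20.8055/36 = 0.5779


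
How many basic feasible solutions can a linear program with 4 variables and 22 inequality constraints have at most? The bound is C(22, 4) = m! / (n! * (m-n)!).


Each vertex corresponds to some choice of n active constraints out of m, so the number of vertices is at most C(m, n) = m! / (n!(m-n)!).
m = 22, n = 4
Numerator: 22 * 21 * 20 * 19
Denominator: 4! = 24
C(22, 4) = 7315


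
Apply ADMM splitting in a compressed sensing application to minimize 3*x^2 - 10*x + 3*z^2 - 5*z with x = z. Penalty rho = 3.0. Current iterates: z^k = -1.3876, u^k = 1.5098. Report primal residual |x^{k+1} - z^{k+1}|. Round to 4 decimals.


ADMM iteration with rho = 3.0, z^k = -1.3876, u^k = 1.5098
Step 1: x-update.
Minimize 3*x^2 - 10*x + (3.0/2)*(x + 1.3876 + 1.5098)^2
FOC: (2*3 + 3.0)*x = 10 + 3.0*(-1.3876 - 1.5098)
x^{k+1} = 0.1453
Step 2: z-update.
Minimize 3*z^2 - 5*z + (3.0/2)*(0.1453 - z + 1.5098)^2
FOC: (2*3 + 3.0)*z = 5 + 3.0*(0.1453 + 1.5098)
z^{k+1} = 1.1073
Step 3: u-update.
u^{k+1} = 1.5098 + 0.1453 - 1.1073 = 0.5479
Step 4: Primal residual = |0.1453 - 1.1073| = 0.9619


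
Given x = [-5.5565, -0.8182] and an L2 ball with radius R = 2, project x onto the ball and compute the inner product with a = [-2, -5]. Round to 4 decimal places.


Step 1: Compute ||x|| (intermediates to 6 decimals).
||x|| = sqrt((-5.5565)^2 + (-0.8182)^2) = 5.616417
Step 2: Project.
Since ||x|| > R, scale = R/||x|| = 2/5.616417 = 0.356099, proj(x) = scale * x
proj(x) = [-1.978664, -0.29136]
Step 3: Dot product.
a^T * proj(x) = -2*(-1.978664) - 5*(-0.29136) = 5.4141
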